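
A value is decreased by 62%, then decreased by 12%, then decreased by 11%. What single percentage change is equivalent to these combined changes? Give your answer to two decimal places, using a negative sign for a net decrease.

A 62% decrease multiplies by 0.38.
Then a 12% decrease: 0.38 × 0.88 = 0.3344.
Then an 11% decrease: 0.3344 × 0.89 = 0.297616.
Overall factor 0.297616, i.e. -70.24%.

-70.24%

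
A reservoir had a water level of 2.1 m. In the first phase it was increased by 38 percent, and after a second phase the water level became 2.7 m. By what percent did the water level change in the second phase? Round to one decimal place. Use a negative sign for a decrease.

After the first phase: 2.1 × 1.38 = 2.898.
Second-phase multiplier: 2.7 ÷ 2.898 ≈ 0.93168.
That is a change of -6.8%.

-6.8%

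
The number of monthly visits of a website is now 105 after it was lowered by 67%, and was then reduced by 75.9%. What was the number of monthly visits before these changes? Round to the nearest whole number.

1,320

Undoing the 75.9% decrease: 105 ÷ 0.241 ≈ 435.684647.
Undoing the 67% decrease: 435.684647 ÷ 0.33 ≈ 1,320.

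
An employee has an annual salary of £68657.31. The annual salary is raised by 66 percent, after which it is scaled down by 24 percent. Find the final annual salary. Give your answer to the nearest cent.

£86618.06

Each change multiplies by a factor: 1.66 × 0.76 = 1.2616.
£68657.31 × 1.2616 = £86618.062296 ≈ £86618.06.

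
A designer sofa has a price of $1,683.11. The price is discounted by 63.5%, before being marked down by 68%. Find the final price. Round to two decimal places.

63.5% decrease: $1,683.11 × 0.365 = $614.33515.
Apply the 68% decrease: $614.33515 × 0.32 = $196.587248 ≈ $196.59.

$196.59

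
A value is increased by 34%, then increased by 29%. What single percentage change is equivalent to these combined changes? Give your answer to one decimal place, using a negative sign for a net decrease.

72.9%

A 34% increase multiplies by 1.34.
Then a 29% increase: 1.34 × 1.29 = 1.7286.
Overall factor 1.7286, i.e. 72.9%.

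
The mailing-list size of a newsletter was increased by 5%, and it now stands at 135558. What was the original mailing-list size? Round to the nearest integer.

The overall multiplier applied was 1.05.
So the original mailing-list size was 135558 ÷ 1.05 ≈ 129103.

129103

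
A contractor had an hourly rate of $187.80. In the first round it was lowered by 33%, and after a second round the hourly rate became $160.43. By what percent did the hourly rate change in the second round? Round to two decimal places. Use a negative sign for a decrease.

27.50%

After the first round: $187.80 × 0.67 = $125.826.
Second-round multiplier: $160.43 ÷ $125.826 ≈ 1.275015.
That is a change of 27.50%.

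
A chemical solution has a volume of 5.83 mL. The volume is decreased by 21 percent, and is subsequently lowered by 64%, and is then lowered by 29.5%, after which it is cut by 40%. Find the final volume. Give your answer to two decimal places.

After the 21% decrease: 5.83 × 0.79 = 4.6057.
After the 64% decrease: 4.6057 × 0.36 = 1.658052.
Apply the 29.5% decrease: 1.658052 × 0.705 = 1.16892666.
After the 40% decrease: 1.16892666 × 0.6 = 0.701355996 ≈ 0.70.

0.70 mL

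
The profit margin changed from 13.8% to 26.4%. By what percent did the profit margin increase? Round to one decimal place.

The change is 26.4 − 13.8 = 12.6 percentage points.
Relative to the original 13.8%, that is 12.6 ÷ 13.8 ≈ 91.3%.
So the profit margin rose by 91.3%.

91.3%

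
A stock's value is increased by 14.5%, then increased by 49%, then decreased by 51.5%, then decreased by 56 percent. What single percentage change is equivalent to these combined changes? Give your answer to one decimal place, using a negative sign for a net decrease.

-63.6%

The combined multiplier is 1.145 × 1.49 × 0.485 × 0.44 = 0.36407107.
That corresponds to a decrease of 63.6%.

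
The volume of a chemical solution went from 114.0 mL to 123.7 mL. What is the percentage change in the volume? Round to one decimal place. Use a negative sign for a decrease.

Change: 123.7 − 114.0 = 9.7.
Relative to the original: 9.7 ÷ 114.0 ≈ 8.5%.

8.5%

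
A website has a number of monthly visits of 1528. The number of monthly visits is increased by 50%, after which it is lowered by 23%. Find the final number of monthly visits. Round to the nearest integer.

1765

Apply the 50% increase: 1528 × 1.5 = 2292.
Apply the 23% decrease: 2292 × 0.77 = 1764.84 ≈ 1765.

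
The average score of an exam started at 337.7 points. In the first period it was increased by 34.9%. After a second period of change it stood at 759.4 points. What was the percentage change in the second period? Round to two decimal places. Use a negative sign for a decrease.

After the first period: 337.7 × 1.349 = 455.5573.
Second-period multiplier: 759.4 ÷ 455.5573 ≈ 1.666969.
That is a change of 66.70%.

66.70%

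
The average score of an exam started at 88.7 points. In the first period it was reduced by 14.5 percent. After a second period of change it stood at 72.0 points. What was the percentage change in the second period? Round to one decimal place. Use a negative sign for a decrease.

After the first period: 88.7 × 0.855 = 75.8385.
Second-period multiplier: 72.0 ÷ 75.8385 ≈ 0.94939.
That is a change of -5.1%.

-5.1%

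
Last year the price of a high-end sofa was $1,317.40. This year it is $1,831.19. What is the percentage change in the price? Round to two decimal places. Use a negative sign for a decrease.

39.00%

Change: $1,831.19 − $1,317.40 = $513.79.
Relative to the original: $513.79 ÷ $1,317.40 ≈ 39.00%.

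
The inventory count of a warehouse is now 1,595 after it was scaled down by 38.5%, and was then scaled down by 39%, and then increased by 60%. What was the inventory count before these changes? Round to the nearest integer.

The overall multiplier applied was 0.615 × 0.61 × 1.6 = 0.60024.
So the original inventory count was 1,595 ÷ 0.60024 ≈ 2,657.

2,657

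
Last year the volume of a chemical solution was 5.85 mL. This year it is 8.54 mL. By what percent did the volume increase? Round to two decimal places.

45.98%

Change: 8.54 − 5.85 = 2.69.
Relative to the original: 2.69 ÷ 5.85 ≈ 45.98%.
So the volume increased by 45.98%.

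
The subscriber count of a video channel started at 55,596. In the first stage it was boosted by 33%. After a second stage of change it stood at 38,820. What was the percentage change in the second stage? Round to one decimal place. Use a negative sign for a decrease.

After the first stage: 55,596 × 1.33 = 73942.68.
Second-stage multiplier: 38,820 ÷ 73942.68 ≈ 0.525.
That is a change of -47.5%.

-47.5%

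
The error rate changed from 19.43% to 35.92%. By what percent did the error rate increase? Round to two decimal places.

The change is 35.92 − 19.43 = 16.49 percentage points.
Relative to the original 19.43%, that is 16.49 ÷ 19.43 ≈ 84.87%.
So the error rate rose by 84.87%.

84.87%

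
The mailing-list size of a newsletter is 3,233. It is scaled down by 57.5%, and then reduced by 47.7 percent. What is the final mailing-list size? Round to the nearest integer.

Apply the 57.5% decrease: 3,233 × 0.425 = 1374.025.
After the 47.7% decrease: 1374.025 × 0.523 = 718.615075 ≈ 719.

719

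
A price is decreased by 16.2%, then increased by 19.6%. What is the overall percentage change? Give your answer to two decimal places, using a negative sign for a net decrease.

A 16.2% decrease multiplies by 0.838.
Then a 19.6% increase: 0.838 × 1.196 = 1.002248.
Overall factor 1.002248, i.e. 0.22%.

0.22%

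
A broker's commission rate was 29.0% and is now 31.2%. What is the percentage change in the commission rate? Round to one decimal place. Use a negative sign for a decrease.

The change is 31.2 − 29.0 = 2.2 percentage points.
Relative to the original 29.0%, that is 2.2 ÷ 29.0 ≈ 7.6%.

7.6%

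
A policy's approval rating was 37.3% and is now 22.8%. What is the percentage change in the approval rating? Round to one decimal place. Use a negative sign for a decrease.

The change is 22.8 − 37.3 = -14.5 percentage points.
Relative to the original 37.3%, that is -14.5 ÷ 37.3 ≈ -38.9%.

-38.9%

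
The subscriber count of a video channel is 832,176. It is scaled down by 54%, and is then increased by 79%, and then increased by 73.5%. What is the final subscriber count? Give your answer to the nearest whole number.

Each change multiplies by a factor: 0.46 × 1.79 × 1.735 = 1.428599.
832,176 × 1.428599 = 1188845.801424 ≈ 1,188,846.

1,188,846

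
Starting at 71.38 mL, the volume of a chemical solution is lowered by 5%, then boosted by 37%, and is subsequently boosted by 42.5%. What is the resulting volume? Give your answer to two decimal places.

Each change multiplies by a factor: 0.95 × 1.37 × 1.425 = 1.8546375.
71.38 × 1.8546375 = 132.38402475 ≈ 132.38.

132.38 mL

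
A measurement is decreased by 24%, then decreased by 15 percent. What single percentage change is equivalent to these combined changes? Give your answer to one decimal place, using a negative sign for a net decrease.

The combined multiplier is 0.76 × 0.85 = 0.646.
That corresponds to a decrease of 35.4%.

-35.4%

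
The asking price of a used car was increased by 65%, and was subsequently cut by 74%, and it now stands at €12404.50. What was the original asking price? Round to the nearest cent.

€28914.92

Undoing the 74% decrease: €12404.50 ÷ 0.26 ≈ €47709.615385.
Undoing the 65% increase: €47709.615385 ÷ 1.65 ≈ €28914.92.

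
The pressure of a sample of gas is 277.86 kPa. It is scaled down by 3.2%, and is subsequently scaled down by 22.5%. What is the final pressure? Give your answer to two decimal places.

208.45 kPa

3.2% decrease: 277.86 × 0.968 = 268.96848.
22.5% decrease: 268.96848 × 0.775 = 208.450572 ≈ 208.45.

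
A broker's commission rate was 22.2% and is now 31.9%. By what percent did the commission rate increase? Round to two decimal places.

43.69%

The change is 31.9 − 22.2 = 9.7 percentage points.
Relative to the original 22.2%, that is 9.7 ÷ 22.2 ≈ 43.69%.
So the commission rate rose by 43.69%.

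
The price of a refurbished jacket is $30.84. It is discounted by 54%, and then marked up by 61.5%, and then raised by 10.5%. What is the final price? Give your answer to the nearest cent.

$25.32

After the 54% decrease: $30.84 × 0.46 = $14.1864.
Apply the 61.5% increase: $14.1864 × 1.615 = $22.911036.
After the 10.5% increase: $22.911036 × 1.105 = $25.31669478 ≈ $25.32.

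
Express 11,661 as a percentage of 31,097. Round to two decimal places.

37.50%

11,661 ÷ 31,097 ≈ 37.50%.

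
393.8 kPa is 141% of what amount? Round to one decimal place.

393.8 kPa ÷ 1.41 ≈ 279.3 kPa.

279.3 kPa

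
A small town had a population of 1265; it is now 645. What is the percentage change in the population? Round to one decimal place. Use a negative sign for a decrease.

-49.0%

Change: 645 − 1265 = -620.
Relative to the original: -620 ÷ 1265 ≈ -49.0%.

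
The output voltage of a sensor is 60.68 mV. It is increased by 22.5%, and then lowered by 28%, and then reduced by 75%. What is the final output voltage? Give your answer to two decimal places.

22.5% increase: 60.68 × 1.225 = 74.333.
28% decrease: 74.333 × 0.72 = 53.51976.
75% decrease: 53.51976 × 0.25 = 13.37994 ≈ 13.38.

13.38 mV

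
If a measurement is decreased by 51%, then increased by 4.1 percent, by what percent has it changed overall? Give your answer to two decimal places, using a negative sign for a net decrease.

-48.99%

The combined multiplier is 0.49 × 1.041 = 0.51009.
That corresponds to a decrease of 48.99%.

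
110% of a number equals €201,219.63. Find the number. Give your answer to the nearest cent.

€201,219.63 ÷ 1.1 ≈ €182,926.94.

€182,926.94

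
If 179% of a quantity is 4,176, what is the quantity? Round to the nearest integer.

2,333

4,176 ÷ 1.79 ≈ 2,333.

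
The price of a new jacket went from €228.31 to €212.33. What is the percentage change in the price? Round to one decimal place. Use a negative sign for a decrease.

Change: €212.33 − €228.31 = -€15.98.
Relative to the original: -€15.98 ÷ €228.31 ≈ -7.0%.

-7.0%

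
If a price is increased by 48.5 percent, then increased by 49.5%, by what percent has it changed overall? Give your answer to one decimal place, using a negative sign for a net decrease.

A 48.5% increase multiplies by 1.485.
Then a 49.5% increase: 1.485 × 1.495 = 2.220075.
Overall factor 2.220075, i.e. 122.0%.

122.0%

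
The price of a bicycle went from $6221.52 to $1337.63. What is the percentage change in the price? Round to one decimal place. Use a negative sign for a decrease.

Change: $1337.63 − $6221.52 = -$4883.89.
Relative to the original: -$4883.89 ÷ $6221.52 ≈ -78.5%.

-78.5%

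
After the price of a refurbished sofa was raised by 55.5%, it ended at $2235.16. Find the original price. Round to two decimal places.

$1437.40

The overall multiplier applied was 1.555.
So the original price was $2235.16 ÷ 1.555 ≈ $1437.40.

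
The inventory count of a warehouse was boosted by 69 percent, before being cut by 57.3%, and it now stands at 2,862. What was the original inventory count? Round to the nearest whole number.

3,966

The overall multiplier applied was 1.69 × 0.427 = 0.72163.
So the original inventory count was 2,862 ÷ 0.72163 ≈ 3,966.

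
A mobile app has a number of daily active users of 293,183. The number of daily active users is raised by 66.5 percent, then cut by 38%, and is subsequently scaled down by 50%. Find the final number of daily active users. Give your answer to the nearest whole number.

151,326

Each change multiplies by a factor: 1.665 × 0.62 × 0.5 = 0.51615.
293,183 × 0.51615 = 151326.40545 ≈ 151,326.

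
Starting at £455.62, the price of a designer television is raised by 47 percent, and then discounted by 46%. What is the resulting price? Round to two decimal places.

£361.67

After the 47% increase: £455.62 × 1.47 = £669.7614.
After the 46% decrease: £669.7614 × 0.54 = £361.671156 ≈ £361.67.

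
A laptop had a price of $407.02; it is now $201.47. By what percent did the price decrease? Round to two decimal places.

Change: $201.47 − $407.02 = -$205.55.
Relative to the original: -$205.55 ÷ $407.02 ≈ -50.50%.
So the price decreased by 50.50%.

50.50%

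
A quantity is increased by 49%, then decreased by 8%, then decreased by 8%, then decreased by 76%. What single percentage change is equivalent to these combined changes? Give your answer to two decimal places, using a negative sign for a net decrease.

-69.73%

The combined multiplier is 1.49 × 0.92 × 0.92 × 0.24 = 0.30267264.
That corresponds to a decrease of 69.73%.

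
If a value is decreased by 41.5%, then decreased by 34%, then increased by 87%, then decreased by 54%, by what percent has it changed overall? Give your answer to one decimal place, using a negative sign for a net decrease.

The combined multiplier is 0.585 × 0.66 × 1.87 × 0.46 = 0.33212322.
That corresponds to a decrease of 66.8%.

-66.8%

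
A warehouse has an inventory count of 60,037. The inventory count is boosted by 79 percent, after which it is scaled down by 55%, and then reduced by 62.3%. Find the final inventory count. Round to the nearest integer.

Apply the 79% increase: 60,037 × 1.79 = 107466.23.
Apply the 55% decrease: 107466.23 × 0.45 = 48359.8035.
Apply the 62.3% decrease: 48359.8035 × 0.377 = 18231.6459195 ≈ 18,232.

18,232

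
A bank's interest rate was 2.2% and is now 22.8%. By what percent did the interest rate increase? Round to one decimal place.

The change is 22.8 − 2.2 = 20.6 percentage points.
Relative to the original 2.2%, that is 20.6 ÷ 2.2 ≈ 936.4%.
So the interest rate rose by 936.4%.

936.4%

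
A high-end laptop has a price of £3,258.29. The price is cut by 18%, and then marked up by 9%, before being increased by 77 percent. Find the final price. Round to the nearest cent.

£5,154.70

After the 18% decrease: £3,258.29 × 0.82 = £2671.7978.
After the 9% increase: £2671.7978 × 1.09 = £2912.259602.
After the 77% increase: £2912.259602 × 1.77 = £5154.69949554 ≈ £5,154.70.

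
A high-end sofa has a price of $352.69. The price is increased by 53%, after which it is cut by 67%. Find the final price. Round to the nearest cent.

Each change multiplies by a factor: 1.53 × 0.33 = 0.5049.
$352.69 × 0.5049 = $178.073181 ≈ $178.07.

$178.07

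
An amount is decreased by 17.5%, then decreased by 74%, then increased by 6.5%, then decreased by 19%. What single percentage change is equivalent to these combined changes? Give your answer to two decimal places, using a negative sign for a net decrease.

The combined multiplier is 0.825 × 0.26 × 1.065 × 0.81 = 0.185038425.
That corresponds to a decrease of 81.50%.

-81.50%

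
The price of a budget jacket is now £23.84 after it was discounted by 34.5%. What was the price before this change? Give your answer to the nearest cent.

The overall multiplier applied was 0.655.
So the original price was £23.84 ÷ 0.655 ≈ £36.40.

£36.40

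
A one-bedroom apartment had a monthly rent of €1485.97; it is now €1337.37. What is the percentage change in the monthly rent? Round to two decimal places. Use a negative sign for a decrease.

Change: €1337.37 − €1485.97 = -€148.60.
Relative to the original: -€148.60 ÷ €1485.97 ≈ -10.00%.

-10.00%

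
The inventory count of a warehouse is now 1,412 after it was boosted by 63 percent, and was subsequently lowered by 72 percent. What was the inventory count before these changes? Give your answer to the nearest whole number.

3,094

The overall multiplier applied was 1.63 × 0.28 = 0.4564.
So the original inventory count was 1,412 ÷ 0.4564 ≈ 3,094.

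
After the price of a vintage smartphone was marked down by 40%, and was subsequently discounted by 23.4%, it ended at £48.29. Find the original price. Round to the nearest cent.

£105.07

Undoing the 23.4% decrease: £48.29 ÷ 0.766 ≈ £63.041775.
Undoing the 40% decrease: £63.041775 ÷ 0.6 ≈ £105.07.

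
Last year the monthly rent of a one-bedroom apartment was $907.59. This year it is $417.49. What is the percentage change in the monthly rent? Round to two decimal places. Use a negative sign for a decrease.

-54.00%

Change: $417.49 − $907.59 = -$490.10.
Relative to the original: -$490.10 ÷ $907.59 ≈ -54.00%.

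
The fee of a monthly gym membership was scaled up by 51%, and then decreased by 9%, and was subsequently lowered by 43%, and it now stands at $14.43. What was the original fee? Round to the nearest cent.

$18.42

The overall multiplier applied was 1.51 × 0.91 × 0.57 = 0.783237.
So the original fee was $14.43 ÷ 0.783237 ≈ $18.42.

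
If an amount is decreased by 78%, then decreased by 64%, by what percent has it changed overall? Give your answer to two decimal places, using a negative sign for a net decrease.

-92.08%

A 78% decrease multiplies by 0.22.
Then a 64% decrease: 0.22 × 0.36 = 0.0792.
Overall factor 0.0792, i.e. -92.08%.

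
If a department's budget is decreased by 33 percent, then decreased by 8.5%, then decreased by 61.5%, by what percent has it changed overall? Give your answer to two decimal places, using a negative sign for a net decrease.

The combined multiplier is 0.67 × 0.915 × 0.385 = 0.23602425.
That corresponds to a decrease of 76.40%.

-76.40%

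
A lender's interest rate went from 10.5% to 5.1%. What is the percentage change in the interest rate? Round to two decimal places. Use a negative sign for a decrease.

The change is 5.1 − 10.5 = -5.4 percentage points.
Relative to the original 10.5%, that is -5.4 ÷ 10.5 ≈ -51.43%.

-51.43%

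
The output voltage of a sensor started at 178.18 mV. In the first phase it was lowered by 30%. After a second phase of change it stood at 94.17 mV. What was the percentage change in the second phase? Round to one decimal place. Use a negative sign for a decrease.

After the first phase: 178.18 × 0.7 = 124.726.
Second-phase multiplier: 94.17 ÷ 124.726 ≈ 0.75501.
That is a change of -24.5%.

-24.5%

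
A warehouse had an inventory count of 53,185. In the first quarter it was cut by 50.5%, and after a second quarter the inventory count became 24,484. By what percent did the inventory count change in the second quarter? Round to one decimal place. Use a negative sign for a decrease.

-7.0%

After the first quarter: 53,185 × 0.495 = 26326.575.
Second-quarter multiplier: 24,484 ÷ 26326.575 ≈ 0.93001.
That is a change of -7.0%.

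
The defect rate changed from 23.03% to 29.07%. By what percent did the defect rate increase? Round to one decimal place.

The change is 29.07 − 23.03 = 6.04 percentage points.
Relative to the original 23.03%, that is 6.04 ÷ 23.03 ≈ 26.2%.
So the defect rate rose by 26.2%.

26.2%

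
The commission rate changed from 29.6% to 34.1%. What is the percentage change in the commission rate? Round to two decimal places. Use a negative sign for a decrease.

15.20%

The change is 34.1 − 29.6 = 4.5 percentage points.
Relative to the original 29.6%, that is 4.5 ÷ 29.6 ≈ 15.20%.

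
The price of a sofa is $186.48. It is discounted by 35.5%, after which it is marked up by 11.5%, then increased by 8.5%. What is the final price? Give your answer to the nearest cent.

Apply the 35.5% decrease: $186.48 × 0.645 = $120.2796.
Apply the 11.5% increase: $120.2796 × 1.115 = $134.111754.
8.5% increase: $134.111754 × 1.085 = $145.51125309 ≈ $145.51.

$145.51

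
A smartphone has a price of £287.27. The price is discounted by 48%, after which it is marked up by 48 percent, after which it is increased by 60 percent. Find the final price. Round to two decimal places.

48% decrease: £287.27 × 0.52 = £149.3804.
After the 48% increase: £149.3804 × 1.48 = £221.082992.
Apply the 60% increase: £221.082992 × 1.6 = £353.7327872 ≈ £353.73.

£353.73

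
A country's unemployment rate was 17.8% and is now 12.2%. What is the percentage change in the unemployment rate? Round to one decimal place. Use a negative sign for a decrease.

The change is 12.2 − 17.8 = -5.6 percentage points.
Relative to the original 17.8%, that is -5.6 ÷ 17.8 ≈ -31.5%.

-31.5%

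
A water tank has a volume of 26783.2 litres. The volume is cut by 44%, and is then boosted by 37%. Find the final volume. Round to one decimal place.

20548.1 litres

Each change multiplies by a factor: 0.56 × 1.37 = 0.7672.
26783.2 × 0.7672 = 20548.07104 ≈ 20548.1.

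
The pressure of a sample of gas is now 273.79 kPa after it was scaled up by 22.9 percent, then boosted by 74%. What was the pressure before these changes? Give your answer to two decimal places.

Undoing the 74% increase: 273.79 ÷ 1.74 ≈ 157.350575.
Undoing the 22.9% increase: 157.350575 ÷ 1.229 ≈ 128.03 kPa.

128.03 kPa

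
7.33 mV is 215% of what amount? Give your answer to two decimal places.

7.33 mV ÷ 2.15 ≈ 3.41 mV.

3.41 mV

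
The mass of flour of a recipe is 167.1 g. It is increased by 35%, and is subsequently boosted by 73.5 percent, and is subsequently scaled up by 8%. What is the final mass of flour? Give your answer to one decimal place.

422.7 g

Each change multiplies by a factor: 1.35 × 1.735 × 1.08 = 2.52963.
167.1 × 2.52963 = 422.701173 ≈ 422.7.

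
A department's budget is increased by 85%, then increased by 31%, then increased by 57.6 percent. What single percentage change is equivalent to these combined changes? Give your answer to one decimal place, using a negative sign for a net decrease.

281.9%

An 85% increase multiplies by 1.85.
Then a 31% increase: 1.85 × 1.31 = 2.4235.
Then a 57.6% increase: 2.4235 × 1.576 = 3.819436.
Overall factor 3.819436, i.e. 281.9%.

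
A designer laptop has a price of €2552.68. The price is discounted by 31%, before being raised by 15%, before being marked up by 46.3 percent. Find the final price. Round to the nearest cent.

Each change multiplies by a factor: 0.69 × 1.15 × 1.463 = 1.1608905.
€2552.68 × 1.1608905 = €2963.38196154 ≈ €2963.38.

€2963.38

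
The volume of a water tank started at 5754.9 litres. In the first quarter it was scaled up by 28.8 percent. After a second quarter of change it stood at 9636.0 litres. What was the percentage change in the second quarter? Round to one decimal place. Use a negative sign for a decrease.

After the first quarter: 5754.9 × 1.288 = 7412.3112.
Second-quarter multiplier: 9636.0 ÷ 7412.3112 ≈ 1.3.
That is a change of 30.0%.

30.0%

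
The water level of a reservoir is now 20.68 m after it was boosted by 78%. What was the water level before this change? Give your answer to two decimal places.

The overall multiplier applied was 1.78.
So the original water level was 20.68 ÷ 1.78 ≈ 11.62 m.

11.62 m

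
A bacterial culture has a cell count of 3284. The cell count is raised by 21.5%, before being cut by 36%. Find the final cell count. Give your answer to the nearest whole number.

2554

Each change multiplies by a factor: 1.215 × 0.64 = 0.7776.
3284 × 0.7776 = 2553.6384 ≈ 2554.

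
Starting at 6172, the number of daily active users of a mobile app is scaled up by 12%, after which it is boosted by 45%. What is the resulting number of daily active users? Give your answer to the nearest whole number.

10023

Apply the 12% increase: 6172 × 1.12 = 6912.64.
After the 45% increase: 6912.64 × 1.45 = 10023.328 ≈ 10023.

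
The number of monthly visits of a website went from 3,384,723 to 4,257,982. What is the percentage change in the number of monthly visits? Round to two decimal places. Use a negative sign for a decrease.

Change: 4,257,982 − 3,384,723 = 873,259.
Relative to the original: 873,259 ÷ 3,384,723 ≈ 25.80%.

25.80%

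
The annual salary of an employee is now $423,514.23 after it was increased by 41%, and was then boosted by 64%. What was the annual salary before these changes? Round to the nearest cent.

Undoing the 64% increase: $423,514.23 ÷ 1.64 ≈ $258240.384146.
Undoing the 41% increase: $258240.384146 ÷ 1.41 ≈ $183,149.21.

$183,149.21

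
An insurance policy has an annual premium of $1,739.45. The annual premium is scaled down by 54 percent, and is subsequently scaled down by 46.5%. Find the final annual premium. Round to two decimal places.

Each change multiplies by a factor: 0.46 × 0.535 = 0.2461.
$1,739.45 × 0.2461 = $428.078645 ≈ $428.08.

$428.08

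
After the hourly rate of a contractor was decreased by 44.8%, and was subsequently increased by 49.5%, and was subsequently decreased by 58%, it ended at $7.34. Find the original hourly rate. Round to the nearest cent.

$21.18

The overall multiplier applied was 0.552 × 1.495 × 0.42 = 0.3466008.
So the original hourly rate was $7.34 ÷ 0.3466008 ≈ $21.18.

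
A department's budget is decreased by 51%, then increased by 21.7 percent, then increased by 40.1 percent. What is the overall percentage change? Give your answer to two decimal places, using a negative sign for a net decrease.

-16.45%

The combined multiplier is 0.49 × 1.217 × 1.401 = 0.83545833.
That corresponds to a decrease of 16.45%.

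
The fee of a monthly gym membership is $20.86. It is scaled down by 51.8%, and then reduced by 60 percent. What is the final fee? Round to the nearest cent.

$4.02

Each change multiplies by a factor: 0.482 × 0.4 = 0.1928.
$20.86 × 0.1928 = $4.021808 ≈ $4.02.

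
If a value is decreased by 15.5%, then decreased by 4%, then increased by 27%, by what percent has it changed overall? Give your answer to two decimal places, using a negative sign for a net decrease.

The combined multiplier is 0.845 × 0.96 × 1.27 = 1.030224.
That corresponds to an increase of 3.02%.

3.02%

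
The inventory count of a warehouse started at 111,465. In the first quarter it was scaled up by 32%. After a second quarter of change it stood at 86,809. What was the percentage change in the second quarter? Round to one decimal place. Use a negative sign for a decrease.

After the first quarter: 111,465 × 1.32 = 147133.8.
Second-quarter multiplier: 86,809 ÷ 147133.8 ≈ 0.59.
That is a change of -41.0%.

-41.0%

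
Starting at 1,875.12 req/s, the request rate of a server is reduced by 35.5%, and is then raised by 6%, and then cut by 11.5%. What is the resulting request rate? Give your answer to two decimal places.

Each change multiplies by a factor: 0.645 × 1.06 × 0.885 = 0.6050745.
1,875.12 × 0.6050745 = 1134.58729644 ≈ 1,134.59.

1,134.59 req/s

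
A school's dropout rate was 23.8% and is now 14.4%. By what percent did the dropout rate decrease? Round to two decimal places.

The change is 14.4 − 23.8 = -9.4 percentage points.
Relative to the original 23.8%, that is -9.4 ÷ 23.8 ≈ -39.50%.
So the dropout rate fell by 39.50%.

39.50%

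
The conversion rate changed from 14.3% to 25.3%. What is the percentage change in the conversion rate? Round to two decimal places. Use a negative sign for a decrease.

The change is 25.3 − 14.3 = 11.0 percentage points.
Relative to the original 14.3%, that is 11.0 ÷ 14.3 ≈ 76.92%.

76.92%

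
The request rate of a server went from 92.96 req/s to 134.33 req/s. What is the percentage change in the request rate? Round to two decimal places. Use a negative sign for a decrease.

Change: 134.33 − 92.96 = 41.37.
Relative to the original: 41.37 ÷ 92.96 ≈ 44.50%.

44.50%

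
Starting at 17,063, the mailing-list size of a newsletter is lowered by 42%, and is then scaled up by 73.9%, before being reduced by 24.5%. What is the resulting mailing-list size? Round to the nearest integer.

12,994

Each change multiplies by a factor: 0.58 × 1.739 × 0.755 = 0.7615081.
17,063 × 0.7615081 = 12993.6127103 ≈ 12,994.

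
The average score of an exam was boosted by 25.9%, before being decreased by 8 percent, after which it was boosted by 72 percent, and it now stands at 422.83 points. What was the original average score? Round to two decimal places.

Undoing the 72% increase: 422.83 ÷ 1.72 ≈ 245.831395.
Undoing the 8% decrease: 245.831395 ÷ 0.92 ≈ 267.208038.
Undoing the 25.9% increase: 267.208038 ÷ 1.259 ≈ 212.24 points.

212.24 points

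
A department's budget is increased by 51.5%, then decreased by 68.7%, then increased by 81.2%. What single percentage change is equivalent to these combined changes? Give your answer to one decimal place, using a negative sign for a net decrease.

The combined multiplier is 1.515 × 0.313 × 1.812 = 0.85924134.
That corresponds to a decrease of 14.1%.

-14.1%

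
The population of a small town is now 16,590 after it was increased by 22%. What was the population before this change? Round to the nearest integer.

The overall multiplier applied was 1.22.
So the original population was 16,590 ÷ 1.22 ≈ 13,598.

13,598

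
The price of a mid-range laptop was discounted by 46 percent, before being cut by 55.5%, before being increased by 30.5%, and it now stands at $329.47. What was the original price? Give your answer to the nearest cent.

$1,050.63

Undoing the 30.5% increase: $329.47 ÷ 1.305 ≈ $252.467433.
Undoing the 55.5% decrease: $252.467433 ÷ 0.445 ≈ $567.342546.
Undoing the 46% decrease: $567.342546 ÷ 0.54 ≈ $1,050.63.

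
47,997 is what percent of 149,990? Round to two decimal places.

32.00%

47,997 ÷ 149,990 ≈ 32.00%.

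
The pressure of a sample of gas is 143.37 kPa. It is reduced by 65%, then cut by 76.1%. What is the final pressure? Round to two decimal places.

Each change multiplies by a factor: 0.35 × 0.239 = 0.08365.
143.37 × 0.08365 = 11.9929005 ≈ 11.99.

11.99 kPa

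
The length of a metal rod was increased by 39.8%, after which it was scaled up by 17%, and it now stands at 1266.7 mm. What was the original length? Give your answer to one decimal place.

Undoing the 17% increase: 1266.7 ÷ 1.17 ≈ 1082.649573.
Undoing the 39.8% increase: 1082.649573 ÷ 1.398 ≈ 774.4 mm.

774.4 mm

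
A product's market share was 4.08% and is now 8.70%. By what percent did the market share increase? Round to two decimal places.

The change is 8.70 − 4.08 = 4.62 percentage points.
Relative to the original 4.08%, that is 4.62 ÷ 4.08 ≈ 113.24%.
So the market share rose by 113.24%.

113.24%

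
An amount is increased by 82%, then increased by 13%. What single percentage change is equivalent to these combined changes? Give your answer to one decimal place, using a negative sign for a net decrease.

105.7%

The combined multiplier is 1.82 × 1.13 = 2.0566.
That corresponds to an increase of 105.7%.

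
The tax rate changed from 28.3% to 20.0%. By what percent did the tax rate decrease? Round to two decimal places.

29.33%

The change is 20.0 − 28.3 = -8.3 percentage points.
Relative to the original 28.3%, that is -8.3 ÷ 28.3 ≈ -29.33%.
So the tax rate fell by 29.33%.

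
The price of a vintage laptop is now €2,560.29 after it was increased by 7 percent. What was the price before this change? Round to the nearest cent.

The overall multiplier applied was 1.07.
So the original price was €2,560.29 ÷ 1.07 ≈ €2,392.79.

€2,392.79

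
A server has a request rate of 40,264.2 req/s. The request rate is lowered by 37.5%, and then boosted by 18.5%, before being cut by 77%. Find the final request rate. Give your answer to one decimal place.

Each change multiplies by a factor: 0.625 × 1.185 × 0.23 = 0.17034375.
40,264.2 × 0.17034375 = 6858.75481875 ≈ 6,858.8.

6,858.8 req/s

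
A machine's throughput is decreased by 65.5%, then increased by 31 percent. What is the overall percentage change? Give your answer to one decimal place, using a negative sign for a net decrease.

-54.8%

A 65.5% decrease multiplies by 0.345.
Then a 31% increase: 0.345 × 1.31 = 0.45195.
Overall factor 0.45195, i.e. -54.8%.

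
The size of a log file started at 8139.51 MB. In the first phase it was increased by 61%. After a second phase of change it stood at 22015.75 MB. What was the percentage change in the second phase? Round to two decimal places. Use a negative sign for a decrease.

68.00%

After the first phase: 8139.51 × 1.61 = 13104.6111.
Second-phase multiplier: 22015.75 ÷ 13104.6111 ≈ 1.68.
That is a change of 68.00%.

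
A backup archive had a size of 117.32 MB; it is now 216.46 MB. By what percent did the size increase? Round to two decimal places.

Change: 216.46 − 117.32 = 99.14.
Relative to the original: 99.14 ÷ 117.32 ≈ 84.50%.
So the size increased by 84.50%.

84.50%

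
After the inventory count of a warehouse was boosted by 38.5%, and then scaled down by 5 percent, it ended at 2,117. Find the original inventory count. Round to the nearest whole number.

1,609

Undoing the 5% decrease: 2,117 ÷ 0.95 ≈ 2228.421053.
Undoing the 38.5% increase: 2228.421053 ÷ 1.385 ≈ 1,609.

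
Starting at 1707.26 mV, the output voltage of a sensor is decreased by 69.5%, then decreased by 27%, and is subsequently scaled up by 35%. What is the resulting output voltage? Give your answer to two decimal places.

513.16 mV

After the 69.5% decrease: 1707.26 × 0.305 = 520.7143.
After the 27% decrease: 520.7143 × 0.73 = 380.121439.
Apply the 35% increase: 380.121439 × 1.35 = 513.16394265 ≈ 513.16.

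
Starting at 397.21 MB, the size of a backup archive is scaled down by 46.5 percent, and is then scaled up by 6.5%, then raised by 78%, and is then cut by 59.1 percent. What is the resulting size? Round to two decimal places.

46.5% decrease: 397.21 × 0.535 = 212.50735.
After the 6.5% increase: 212.50735 × 1.065 = 226.32032775.
78% increase: 226.32032775 × 1.78 = 402.850183395.
59.1% decrease: 402.850183395 × 0.409 = 164.765725008555 ≈ 164.77.

164.77 MB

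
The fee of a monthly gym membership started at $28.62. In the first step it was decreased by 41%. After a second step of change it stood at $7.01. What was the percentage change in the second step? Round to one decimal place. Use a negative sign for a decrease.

-58.5%

After the first step: $28.62 × 0.59 = $16.8858.
Second-step multiplier: $7.01 ÷ $16.8858 ≈ 0.41514.
That is a change of -58.5%.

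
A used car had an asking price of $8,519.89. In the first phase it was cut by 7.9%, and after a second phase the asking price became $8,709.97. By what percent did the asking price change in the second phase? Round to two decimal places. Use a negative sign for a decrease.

11.00%

After the first phase: $8,519.89 × 0.921 = $7846.81869.
Second-phase multiplier: $8,709.97 ÷ $7846.81869 ≈ 1.11.
That is a change of 11.00%.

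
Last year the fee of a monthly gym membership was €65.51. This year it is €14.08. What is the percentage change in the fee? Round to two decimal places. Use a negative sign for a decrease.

-78.51%

Change: €14.08 − €65.51 = -€51.43.
Relative to the original: -€51.43 ÷ €65.51 ≈ -78.51%.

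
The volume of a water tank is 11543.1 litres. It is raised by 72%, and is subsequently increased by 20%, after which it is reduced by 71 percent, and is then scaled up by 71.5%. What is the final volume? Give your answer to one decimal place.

Apply the 72% increase: 11543.1 × 1.72 = 19854.132.
After the 20% increase: 19854.132 × 1.2 = 23824.9584.
After the 71% decrease: 23824.9584 × 0.29 = 6909.237936.
Apply the 71.5% increase: 6909.237936 × 1.715 = 11849.34306024 ≈ 11849.3.

11849.3 litres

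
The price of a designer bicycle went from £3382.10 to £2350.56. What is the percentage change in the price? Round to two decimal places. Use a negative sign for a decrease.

-30.50%

Change: £2350.56 − £3382.10 = -£1031.54.
Relative to the original: -£1031.54 ÷ £3382.10 ≈ -30.50%.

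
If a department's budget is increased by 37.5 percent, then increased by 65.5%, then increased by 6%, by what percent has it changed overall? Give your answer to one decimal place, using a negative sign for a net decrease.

141.2%

A 37.5% increase multiplies by 1.375.
Then a 65.5% increase: 1.375 × 1.655 = 2.275625.
Then a 6% increase: 2.275625 × 1.06 = 2.4121625.
Overall factor 2.4121625, i.e. 141.2%.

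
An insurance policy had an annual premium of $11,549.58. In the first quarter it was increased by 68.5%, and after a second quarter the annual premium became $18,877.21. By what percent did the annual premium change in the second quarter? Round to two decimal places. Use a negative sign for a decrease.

-3.00%

After the first quarter: $11,549.58 × 1.685 = $19461.0423.
Second-quarter multiplier: $18,877.21 ÷ $19461.0423 ≈ 0.97.
That is a change of -3.00%.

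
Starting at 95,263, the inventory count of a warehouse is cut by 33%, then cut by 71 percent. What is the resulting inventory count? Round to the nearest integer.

18,510

Each change multiplies by a factor: 0.67 × 0.29 = 0.1943.
95,263 × 0.1943 = 18509.6009 ≈ 18,510.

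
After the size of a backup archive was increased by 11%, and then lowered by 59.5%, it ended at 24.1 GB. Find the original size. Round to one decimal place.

53.6 GB

The overall multiplier applied was 1.11 × 0.405 = 0.44955.
So the original size was 24.1 ÷ 0.44955 ≈ 53.6 GB.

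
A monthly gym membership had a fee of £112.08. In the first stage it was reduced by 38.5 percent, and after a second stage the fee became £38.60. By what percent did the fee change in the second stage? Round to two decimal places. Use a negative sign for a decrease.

-44.00%

After the first stage: £112.08 × 0.615 = £68.9292.
Second-stage multiplier: £38.60 ÷ £68.9292 ≈ 0.559995.
That is a change of -44.00%.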